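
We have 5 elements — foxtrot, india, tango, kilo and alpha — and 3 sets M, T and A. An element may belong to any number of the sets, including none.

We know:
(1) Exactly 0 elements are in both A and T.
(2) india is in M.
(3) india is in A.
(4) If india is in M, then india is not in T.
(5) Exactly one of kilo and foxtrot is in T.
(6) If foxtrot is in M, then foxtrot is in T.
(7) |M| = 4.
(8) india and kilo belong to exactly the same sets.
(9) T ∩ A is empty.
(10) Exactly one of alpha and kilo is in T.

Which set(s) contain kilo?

kilo: A, M

From (2): india ∈ M.
From (3): india ∈ A.
(4): india ∉ T.
(8): kilo matches india: kilo ∈ M.
(8): kilo matches india: kilo ∉ T.
(8): kilo matches india: kilo ∈ A.
(10) (exactly one): alpha ∈ T.
(5) (exactly one): foxtrot ∈ T.
(9) (disjoint): foxtrot ∉ A.
(9) (disjoint): alpha ∉ A.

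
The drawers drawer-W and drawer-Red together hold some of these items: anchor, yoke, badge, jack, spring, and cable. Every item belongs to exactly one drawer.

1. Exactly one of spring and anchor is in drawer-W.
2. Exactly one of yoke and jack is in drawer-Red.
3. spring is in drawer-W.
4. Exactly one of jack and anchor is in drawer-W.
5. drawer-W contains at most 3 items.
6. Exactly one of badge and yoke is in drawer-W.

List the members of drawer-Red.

drawer-Red = {anchor, cable, yoke}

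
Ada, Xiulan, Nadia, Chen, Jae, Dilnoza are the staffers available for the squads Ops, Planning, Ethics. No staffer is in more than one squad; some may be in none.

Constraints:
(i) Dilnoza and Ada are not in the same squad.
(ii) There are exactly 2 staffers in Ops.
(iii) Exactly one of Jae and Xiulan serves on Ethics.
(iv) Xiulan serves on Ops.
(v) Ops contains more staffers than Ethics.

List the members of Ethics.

Ethics = {Jae}

From (iv): Xiulan ∈ Ops.
(iii) (exactly one): Jae ∈ Ethics.
Suppose Ada ∈ Ethics: no assignment then satisfies all the clues, so Ada ∉ Ethics.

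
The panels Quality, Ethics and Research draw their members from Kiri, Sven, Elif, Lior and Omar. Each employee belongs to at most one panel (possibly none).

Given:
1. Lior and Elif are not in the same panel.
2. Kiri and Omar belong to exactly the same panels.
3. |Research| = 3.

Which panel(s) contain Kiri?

Kiri: Research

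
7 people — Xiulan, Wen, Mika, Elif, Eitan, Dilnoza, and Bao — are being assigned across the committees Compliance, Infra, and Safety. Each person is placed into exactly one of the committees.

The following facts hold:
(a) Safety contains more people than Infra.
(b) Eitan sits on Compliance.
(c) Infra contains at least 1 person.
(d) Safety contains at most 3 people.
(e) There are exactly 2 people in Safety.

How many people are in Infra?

1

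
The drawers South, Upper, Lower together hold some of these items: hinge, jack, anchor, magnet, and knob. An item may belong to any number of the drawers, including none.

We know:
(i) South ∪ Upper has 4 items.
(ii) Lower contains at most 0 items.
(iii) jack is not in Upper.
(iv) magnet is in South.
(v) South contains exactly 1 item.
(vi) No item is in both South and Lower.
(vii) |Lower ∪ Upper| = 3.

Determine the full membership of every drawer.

From (iii): jack ∉ Upper.
From (iv): magnet ∈ South.
(ii): Lower already has 0, so the rest are out.
(v): South already has 1, so the rest are out.
Suppose hinge ∉ Upper: no assignment then satisfies all the clues, so hinge ∈ Upper.

South = {magnet}; Upper = {anchor, hinge, knob}; Lower = {}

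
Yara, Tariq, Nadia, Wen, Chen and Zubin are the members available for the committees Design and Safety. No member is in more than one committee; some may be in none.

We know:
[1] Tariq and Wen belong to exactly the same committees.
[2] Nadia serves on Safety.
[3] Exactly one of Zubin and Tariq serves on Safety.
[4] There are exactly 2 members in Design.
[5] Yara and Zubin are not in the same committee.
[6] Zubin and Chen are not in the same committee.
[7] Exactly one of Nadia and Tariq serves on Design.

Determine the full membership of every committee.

Design = {Tariq, Wen}; Safety = {Nadia, Zubin}

From (2): Nadia ∈ Safety.
(7) (exactly one): Tariq ∈ Design.
(1): Wen matches Tariq: Wen ∈ Design.
(3) (exactly one): Zubin ∈ Safety.
(4): Design already has 2, so the rest are out.
(5): Yara ∉ Safety.
(6): Chen ∉ Safety.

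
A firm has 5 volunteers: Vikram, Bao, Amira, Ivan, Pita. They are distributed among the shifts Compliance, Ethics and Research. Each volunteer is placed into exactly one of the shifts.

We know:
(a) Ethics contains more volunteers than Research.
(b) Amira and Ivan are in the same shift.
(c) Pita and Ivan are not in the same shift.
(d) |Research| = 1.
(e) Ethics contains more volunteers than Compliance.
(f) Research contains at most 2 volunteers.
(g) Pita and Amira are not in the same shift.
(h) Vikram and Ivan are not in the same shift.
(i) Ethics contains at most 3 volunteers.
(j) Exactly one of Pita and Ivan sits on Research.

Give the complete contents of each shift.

Compliance = {Vikram}; Ethics = {Amira, Bao, Ivan}; Research = {Pita}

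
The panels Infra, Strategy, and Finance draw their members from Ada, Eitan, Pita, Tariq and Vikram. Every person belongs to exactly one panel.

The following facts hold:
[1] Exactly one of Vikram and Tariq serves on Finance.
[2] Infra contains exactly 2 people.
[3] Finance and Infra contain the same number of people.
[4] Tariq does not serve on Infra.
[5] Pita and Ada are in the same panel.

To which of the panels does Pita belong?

Pita: Infra

From (4): Tariq ∉ Infra.
Suppose Pita ∉ Infra: no assignment then satisfies all the clues, so Pita ∈ Infra.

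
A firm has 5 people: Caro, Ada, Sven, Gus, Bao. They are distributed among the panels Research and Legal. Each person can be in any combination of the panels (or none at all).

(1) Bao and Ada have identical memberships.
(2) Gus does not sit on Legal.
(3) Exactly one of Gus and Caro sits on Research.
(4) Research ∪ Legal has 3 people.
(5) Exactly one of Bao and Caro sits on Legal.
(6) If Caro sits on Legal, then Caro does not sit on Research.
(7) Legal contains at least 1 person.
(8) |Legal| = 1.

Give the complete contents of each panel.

Research = {Gus, Sven}; Legal = {Caro}

From (2): Gus ∉ Legal.
Suppose Caro ∈ Research: no assignment then satisfies all the clues, so Caro ∉ Research.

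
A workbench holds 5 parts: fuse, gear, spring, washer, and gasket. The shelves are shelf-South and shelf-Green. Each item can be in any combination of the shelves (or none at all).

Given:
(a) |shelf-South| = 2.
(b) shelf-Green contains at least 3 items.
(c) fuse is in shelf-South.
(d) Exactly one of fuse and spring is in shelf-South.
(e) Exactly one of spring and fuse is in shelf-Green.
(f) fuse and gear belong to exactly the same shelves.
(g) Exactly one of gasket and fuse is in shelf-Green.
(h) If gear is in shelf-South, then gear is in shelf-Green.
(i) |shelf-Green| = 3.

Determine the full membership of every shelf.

shelf-South = {fuse, gear}; shelf-Green = {fuse, gear, washer}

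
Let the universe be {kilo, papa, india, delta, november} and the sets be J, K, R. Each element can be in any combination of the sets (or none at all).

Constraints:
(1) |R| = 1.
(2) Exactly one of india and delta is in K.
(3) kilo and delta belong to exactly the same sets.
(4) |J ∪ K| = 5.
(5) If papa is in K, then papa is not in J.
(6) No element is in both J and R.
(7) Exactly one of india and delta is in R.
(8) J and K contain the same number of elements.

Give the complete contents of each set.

J = {delta, kilo, november}; K = {india, november, papa}; R = {india}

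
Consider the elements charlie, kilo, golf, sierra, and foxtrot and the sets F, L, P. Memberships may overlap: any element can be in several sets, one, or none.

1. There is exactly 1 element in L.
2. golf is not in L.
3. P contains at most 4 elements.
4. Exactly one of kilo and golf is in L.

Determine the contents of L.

L = {kilo}

From (2): golf ∉ L.
(4) (exactly one): kilo ∈ L.
(1): L already has 1, so the rest are out.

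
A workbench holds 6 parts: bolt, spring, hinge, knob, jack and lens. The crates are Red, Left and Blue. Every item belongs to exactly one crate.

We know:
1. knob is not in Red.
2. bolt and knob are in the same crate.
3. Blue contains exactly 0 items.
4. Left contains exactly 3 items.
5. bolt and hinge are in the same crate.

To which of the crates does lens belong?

From (1): knob ∉ Red.
(2): bolt matches knob: bolt ∉ Red.
(3): Blue already has 0, so the rest are out.
(5): hinge matches bolt: hinge ∉ Red.
Only one crate left: bolt ∈ Left.
Only one crate left: hinge ∈ Left.
Only one crate left: knob ∈ Left.
(4): Left already has 3, so the rest are out.
Only one crate left: spring ∈ Red.
Only one crate left: jack ∈ Red.
Only one crate left: lens ∈ Red.

lens: Red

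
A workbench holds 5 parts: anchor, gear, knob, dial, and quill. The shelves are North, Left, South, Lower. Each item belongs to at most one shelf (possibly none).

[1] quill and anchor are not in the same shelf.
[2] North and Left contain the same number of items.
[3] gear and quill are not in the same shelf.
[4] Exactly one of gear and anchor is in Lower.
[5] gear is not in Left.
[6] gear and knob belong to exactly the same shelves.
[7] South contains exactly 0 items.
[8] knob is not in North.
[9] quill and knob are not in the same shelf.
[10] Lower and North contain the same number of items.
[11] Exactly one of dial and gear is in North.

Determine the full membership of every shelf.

From (5): gear ∉ Left.
From (8): knob ∉ North.
(6): gear matches knob: gear ∉ North.
(6): knob matches gear: knob ∉ Left.
(7): South already has 0, so the rest are out.
(11) (exactly one): dial ∈ North.
Suppose anchor ∈ North: no assignment then satisfies all the clues, so anchor ∉ North.

North = {dial}; Left = {quill}; South = {}; Lower = {anchor}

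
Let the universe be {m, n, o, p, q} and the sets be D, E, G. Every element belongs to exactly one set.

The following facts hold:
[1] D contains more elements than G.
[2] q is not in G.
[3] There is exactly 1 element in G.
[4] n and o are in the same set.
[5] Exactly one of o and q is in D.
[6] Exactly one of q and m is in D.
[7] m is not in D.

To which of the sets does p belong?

From (2): q ∉ G.
From (7): m ∉ D.
(6) (exactly one): q ∈ D.
(5) (exactly one): o ∉ D.
(4): n matches o: n ∉ D.
Suppose p ∉ D: no assignment then satisfies all the clues, so p ∈ D.

p: D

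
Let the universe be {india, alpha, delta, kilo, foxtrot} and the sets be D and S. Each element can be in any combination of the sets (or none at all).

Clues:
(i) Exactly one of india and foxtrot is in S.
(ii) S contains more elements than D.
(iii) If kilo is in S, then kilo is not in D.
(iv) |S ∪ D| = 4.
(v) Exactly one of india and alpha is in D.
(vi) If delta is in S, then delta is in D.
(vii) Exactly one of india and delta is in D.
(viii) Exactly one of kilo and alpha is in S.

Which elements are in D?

D = {alpha, delta}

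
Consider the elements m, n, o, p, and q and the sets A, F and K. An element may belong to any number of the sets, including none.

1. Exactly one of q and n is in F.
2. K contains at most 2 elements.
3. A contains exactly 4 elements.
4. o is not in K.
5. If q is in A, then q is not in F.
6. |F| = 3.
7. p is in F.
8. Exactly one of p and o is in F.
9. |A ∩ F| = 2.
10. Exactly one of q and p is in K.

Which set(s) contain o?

o: A

From (4): o ∉ K.
From (7): p ∈ F.
(8) (exactly one): o ∉ F.
Suppose o ∉ A: no assignment then satisfies all the clues, so o ∈ A.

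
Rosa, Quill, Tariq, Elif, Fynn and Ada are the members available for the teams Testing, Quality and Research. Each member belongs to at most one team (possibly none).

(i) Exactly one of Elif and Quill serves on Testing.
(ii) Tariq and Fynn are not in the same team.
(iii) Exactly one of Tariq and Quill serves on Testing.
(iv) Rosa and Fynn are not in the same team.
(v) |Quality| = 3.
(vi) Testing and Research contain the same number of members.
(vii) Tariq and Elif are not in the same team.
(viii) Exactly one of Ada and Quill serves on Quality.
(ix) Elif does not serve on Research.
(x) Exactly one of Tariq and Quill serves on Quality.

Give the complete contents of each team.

Testing = {Quill}; Quality = {Ada, Rosa, Tariq}; Research = {Fynn}

From (ix): Elif ∉ Research.
Suppose Rosa ∈ Testing: no assignment then satisfies all the clues, so Rosa ∉ Testing.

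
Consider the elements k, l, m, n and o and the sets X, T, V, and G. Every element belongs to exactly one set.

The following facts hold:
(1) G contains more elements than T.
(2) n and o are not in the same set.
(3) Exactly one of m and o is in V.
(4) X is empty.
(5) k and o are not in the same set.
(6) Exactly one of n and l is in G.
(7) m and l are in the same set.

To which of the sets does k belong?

k: G

(4): X already has 0, so the rest are out.
Suppose k ∈ T: no assignment then satisfies all the clues, so k ∉ T.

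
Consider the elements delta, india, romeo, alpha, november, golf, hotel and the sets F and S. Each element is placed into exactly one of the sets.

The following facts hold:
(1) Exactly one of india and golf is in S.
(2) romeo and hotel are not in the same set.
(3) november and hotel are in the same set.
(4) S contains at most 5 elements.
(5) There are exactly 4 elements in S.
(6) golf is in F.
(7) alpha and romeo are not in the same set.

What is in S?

S = {alpha, hotel, india, november}

From (6): golf ∈ F.
(1) (exactly one): india ∈ S.
Suppose delta ∈ S: no assignment then satisfies all the clues, so delta ∉ S.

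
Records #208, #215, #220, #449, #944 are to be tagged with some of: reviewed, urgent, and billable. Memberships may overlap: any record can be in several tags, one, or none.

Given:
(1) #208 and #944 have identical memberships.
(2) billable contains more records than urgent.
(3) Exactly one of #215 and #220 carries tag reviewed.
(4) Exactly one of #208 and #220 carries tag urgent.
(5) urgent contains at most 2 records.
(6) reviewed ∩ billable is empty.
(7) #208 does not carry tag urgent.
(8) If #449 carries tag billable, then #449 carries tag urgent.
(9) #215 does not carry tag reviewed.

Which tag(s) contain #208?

#208: billable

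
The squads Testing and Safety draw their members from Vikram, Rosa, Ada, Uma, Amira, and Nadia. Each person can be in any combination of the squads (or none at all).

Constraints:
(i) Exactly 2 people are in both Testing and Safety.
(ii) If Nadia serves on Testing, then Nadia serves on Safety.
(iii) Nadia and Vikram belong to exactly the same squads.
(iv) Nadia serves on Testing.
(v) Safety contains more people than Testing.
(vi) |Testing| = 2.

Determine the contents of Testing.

From (iv): Nadia ∈ Testing.
(ii): Nadia ∈ Safety.
(iii): Vikram matches Nadia: Vikram ∈ Testing.
(iii): Vikram matches Nadia: Vikram ∈ Safety.
(vi): Testing already has 2, so the rest are out.

Testing = {Nadia, Vikram}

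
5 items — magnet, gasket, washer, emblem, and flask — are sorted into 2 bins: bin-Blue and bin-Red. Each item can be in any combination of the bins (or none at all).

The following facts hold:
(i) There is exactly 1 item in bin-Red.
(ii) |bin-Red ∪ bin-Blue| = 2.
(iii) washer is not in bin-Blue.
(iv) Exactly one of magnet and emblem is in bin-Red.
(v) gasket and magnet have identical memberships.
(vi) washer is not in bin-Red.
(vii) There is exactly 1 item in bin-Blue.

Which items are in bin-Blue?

bin-Blue = {flask}

From (iii): washer ∉ bin-Blue.
From (vi): washer ∉ bin-Red.
Suppose magnet ∈ bin-Blue: no assignment then satisfies all the clues, so magnet ∉ bin-Blue.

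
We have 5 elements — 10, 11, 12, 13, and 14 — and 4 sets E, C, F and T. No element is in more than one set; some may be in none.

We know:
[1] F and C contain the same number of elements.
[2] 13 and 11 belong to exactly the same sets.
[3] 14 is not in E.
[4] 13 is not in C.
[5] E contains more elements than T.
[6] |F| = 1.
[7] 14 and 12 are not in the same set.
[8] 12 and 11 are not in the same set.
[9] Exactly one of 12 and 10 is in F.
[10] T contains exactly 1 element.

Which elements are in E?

E = {11, 13}

From (3): 14 ∉ E.
From (4): 13 ∉ C.
(2): 11 matches 13: 11 ∉ C.
Suppose 10 ∈ E: no assignment then satisfies all the clues, so 10 ∉ E.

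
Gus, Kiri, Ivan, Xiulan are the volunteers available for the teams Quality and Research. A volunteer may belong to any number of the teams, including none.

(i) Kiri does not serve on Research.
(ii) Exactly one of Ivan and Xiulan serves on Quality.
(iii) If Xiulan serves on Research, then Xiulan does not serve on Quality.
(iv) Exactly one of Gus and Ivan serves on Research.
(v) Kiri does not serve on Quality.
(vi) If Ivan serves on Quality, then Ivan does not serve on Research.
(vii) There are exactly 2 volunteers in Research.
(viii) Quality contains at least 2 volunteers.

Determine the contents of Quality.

Quality = {Gus, Ivan}

From (i): Kiri ∉ Research.
From (v): Kiri ∉ Quality.
Suppose Gus ∉ Quality: no assignment then satisfies all the clues, so Gus ∈ Quality.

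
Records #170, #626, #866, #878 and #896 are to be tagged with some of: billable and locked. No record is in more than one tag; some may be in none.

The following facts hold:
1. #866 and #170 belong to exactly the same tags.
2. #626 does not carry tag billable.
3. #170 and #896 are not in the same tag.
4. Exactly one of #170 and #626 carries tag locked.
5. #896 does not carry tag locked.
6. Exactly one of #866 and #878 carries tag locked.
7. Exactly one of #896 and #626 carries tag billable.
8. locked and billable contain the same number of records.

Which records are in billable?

billable = {#878, #896}

From (2): #626 ∉ billable.
From (5): #896 ∉ locked.
(7) (exactly one): #896 ∈ billable.
(3): #170 ∉ billable.
(1): #866 matches #170: #866 ∉ billable.
Suppose #878 ∉ billable: no assignment then satisfies all the clues, so #878 ∈ billable.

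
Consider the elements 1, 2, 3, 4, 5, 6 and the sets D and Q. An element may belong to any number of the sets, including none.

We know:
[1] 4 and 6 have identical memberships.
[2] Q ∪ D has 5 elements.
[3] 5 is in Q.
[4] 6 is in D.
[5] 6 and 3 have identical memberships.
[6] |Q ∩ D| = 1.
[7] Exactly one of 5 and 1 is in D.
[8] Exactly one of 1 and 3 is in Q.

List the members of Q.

Q = {1, 5}

From (3): 5 ∈ Q.
From (4): 6 ∈ D.
(1): 4 matches 6: 4 ∈ D.
(5): 3 matches 6: 3 ∈ D.
Suppose 1 ∉ Q: no assignment then satisfies all the clues, so 1 ∈ Q.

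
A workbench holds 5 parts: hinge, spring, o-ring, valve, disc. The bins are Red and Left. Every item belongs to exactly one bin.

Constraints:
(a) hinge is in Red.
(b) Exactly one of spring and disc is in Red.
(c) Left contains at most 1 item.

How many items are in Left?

1

From (a): hinge ∈ Red.
Suppose o-ring ∉ Red: no assignment then satisfies all the clues, so o-ring ∈ Red.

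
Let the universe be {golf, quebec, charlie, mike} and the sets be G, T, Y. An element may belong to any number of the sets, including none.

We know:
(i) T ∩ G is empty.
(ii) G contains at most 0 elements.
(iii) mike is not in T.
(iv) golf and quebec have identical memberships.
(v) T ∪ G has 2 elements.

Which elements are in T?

T = {golf, quebec}

From (iii): mike ∉ T.
(ii): G already has 0, so the rest are out.
Suppose golf ∉ T: no assignment then satisfies all the clues, so golf ∈ T.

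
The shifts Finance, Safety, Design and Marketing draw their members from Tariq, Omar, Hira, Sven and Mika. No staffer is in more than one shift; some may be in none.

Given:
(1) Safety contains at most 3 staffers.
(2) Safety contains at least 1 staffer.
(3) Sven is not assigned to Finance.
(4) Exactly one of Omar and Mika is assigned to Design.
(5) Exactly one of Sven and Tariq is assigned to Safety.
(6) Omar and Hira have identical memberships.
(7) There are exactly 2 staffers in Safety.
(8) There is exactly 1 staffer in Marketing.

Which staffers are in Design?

Design = {Hira, Omar}

From (3): Sven ∉ Finance.
Suppose Tariq ∈ Design: no assignment then satisfies all the clues, so Tariq ∉ Design.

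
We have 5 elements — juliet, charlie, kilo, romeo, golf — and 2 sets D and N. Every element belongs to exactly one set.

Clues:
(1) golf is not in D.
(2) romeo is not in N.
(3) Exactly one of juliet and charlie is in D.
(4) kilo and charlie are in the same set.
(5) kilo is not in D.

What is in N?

N = {charlie, golf, kilo}

From (1): golf ∉ D.
From (2): romeo ∉ N.
From (5): kilo ∉ D.
(4): charlie matches kilo: charlie ∉ D.
Only one set left: charlie ∈ N.
Only one set left: kilo ∈ N.
Only one set left: romeo ∈ D.
Only one set left: golf ∈ N.
(3) (exactly one): juliet ∈ D.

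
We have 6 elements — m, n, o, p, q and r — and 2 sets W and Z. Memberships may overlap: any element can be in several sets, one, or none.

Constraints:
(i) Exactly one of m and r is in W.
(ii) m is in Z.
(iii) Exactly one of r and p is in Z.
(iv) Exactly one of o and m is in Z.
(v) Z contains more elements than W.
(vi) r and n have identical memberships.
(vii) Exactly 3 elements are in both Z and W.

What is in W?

W = {n, q, r}

From (ii): m ∈ Z.
(iv) (exactly one): o ∉ Z.
Suppose m ∈ W: no assignment then satisfies all the clues, so m ∉ W.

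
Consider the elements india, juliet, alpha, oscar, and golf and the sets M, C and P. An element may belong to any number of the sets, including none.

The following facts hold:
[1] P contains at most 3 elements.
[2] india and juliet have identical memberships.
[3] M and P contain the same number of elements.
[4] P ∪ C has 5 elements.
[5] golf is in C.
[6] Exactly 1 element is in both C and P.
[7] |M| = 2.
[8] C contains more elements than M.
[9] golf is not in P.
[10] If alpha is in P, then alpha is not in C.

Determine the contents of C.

C = {golf, india, juliet, oscar}

From (5): golf ∈ C.
From (9): golf ∉ P.
Suppose india ∉ C: no assignment then satisfies all the clues, so india ∈ C.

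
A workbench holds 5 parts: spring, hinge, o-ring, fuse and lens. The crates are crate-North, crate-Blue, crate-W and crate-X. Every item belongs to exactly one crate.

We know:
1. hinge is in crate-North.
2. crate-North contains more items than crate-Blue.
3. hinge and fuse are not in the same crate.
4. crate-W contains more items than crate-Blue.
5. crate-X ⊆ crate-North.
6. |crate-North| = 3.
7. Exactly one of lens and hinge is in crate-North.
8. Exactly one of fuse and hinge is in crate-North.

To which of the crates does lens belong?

lens: crate-W

From (1): hinge ∈ crate-North.
(3): fuse ∉ crate-North.
(5) contrapositive: fuse ∉ crate-X.
(7) (exactly one): lens ∉ crate-North.
(5) contrapositive: lens ∉ crate-X.
(6): only 3 candidates remain for crate-North, so all are in.
Suppose lens ∈ crate-Blue: no assignment then satisfies all the clues, so lens ∉ crate-Blue.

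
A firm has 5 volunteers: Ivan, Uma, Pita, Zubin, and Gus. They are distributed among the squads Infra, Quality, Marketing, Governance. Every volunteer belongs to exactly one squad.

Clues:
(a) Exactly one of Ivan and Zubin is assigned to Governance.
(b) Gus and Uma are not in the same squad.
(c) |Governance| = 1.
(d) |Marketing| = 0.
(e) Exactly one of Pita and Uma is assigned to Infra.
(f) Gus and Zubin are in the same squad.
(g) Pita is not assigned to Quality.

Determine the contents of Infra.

Infra = {Gus, Pita, Zubin}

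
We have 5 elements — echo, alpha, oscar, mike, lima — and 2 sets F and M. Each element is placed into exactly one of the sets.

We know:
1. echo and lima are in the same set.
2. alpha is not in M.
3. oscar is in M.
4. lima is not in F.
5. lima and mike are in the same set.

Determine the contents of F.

F = {alpha}

From (2): alpha ∉ M.
From (3): oscar ∈ M.
From (4): lima ∉ F.
(1): echo matches lima: echo ∉ F.
(5): mike matches lima: mike ∉ F.
Only one set left: echo ∈ M.
Only one set left: alpha ∈ F.
Only one set left: mike ∈ M.
Only one set left: lima ∈ M.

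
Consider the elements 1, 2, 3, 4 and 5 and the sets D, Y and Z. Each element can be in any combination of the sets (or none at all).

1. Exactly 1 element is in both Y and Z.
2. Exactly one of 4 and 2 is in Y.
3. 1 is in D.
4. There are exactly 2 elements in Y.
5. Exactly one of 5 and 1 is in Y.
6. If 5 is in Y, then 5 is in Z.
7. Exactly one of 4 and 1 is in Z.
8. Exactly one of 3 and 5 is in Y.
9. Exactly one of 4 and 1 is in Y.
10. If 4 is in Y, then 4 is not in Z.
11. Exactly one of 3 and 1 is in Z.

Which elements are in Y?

Y = {4, 5}

From (3): 1 ∈ D.
Suppose 1 ∈ Y: no assignment then satisfies all the clues, so 1 ∉ Y.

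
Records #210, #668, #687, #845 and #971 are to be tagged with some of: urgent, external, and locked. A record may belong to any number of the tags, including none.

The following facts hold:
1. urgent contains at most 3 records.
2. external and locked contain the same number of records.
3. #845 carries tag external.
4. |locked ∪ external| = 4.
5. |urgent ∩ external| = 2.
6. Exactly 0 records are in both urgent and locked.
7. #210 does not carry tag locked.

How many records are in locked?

2

From (3): #845 ∈ external.
From (7): #210 ∉ locked.
Suppose #845 ∉ urgent: no assignment then satisfies all the clues, so #845 ∈ urgent.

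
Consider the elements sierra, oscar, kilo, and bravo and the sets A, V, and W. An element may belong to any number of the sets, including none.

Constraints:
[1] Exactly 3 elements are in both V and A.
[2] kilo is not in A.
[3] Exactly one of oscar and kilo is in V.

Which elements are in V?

V = {bravo, oscar, sierra}

From (2): kilo ∉ A.
Suppose sierra ∉ V: no assignment then satisfies all the clues, so sierra ∈ V.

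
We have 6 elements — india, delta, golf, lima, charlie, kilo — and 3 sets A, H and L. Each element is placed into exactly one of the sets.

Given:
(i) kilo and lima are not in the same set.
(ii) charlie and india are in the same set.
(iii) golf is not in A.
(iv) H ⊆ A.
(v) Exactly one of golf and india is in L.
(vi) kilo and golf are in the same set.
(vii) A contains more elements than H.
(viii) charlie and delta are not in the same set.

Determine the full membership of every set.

A = {charlie, india, lima}; H = {}; L = {delta, golf, kilo}

From (iii): golf ∉ A.
(iv) contrapositive: golf ∉ H.
(vi): kilo matches golf: kilo ∉ A.
(vi): kilo matches golf: kilo ∉ H.
Only one set left: golf ∈ L.
Only one set left: kilo ∈ L.
(i): lima ∉ L.
(v) (exactly one): india ∉ L.
(ii): charlie matches india: charlie ∉ L.
Suppose india ∉ A: no assignment then satisfies all the clues, so india ∈ A.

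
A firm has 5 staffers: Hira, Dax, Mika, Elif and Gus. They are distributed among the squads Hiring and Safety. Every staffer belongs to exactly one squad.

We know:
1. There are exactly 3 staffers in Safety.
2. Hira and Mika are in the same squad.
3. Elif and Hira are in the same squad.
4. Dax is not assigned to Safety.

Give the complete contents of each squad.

Hiring = {Dax, Gus}; Safety = {Elif, Hira, Mika}

From (4): Dax ∉ Safety.
Only one squad left: Dax ∈ Hiring.
Suppose Hira ∈ Hiring: no assignment then satisfies all the clues, so Hira ∉ Hiring.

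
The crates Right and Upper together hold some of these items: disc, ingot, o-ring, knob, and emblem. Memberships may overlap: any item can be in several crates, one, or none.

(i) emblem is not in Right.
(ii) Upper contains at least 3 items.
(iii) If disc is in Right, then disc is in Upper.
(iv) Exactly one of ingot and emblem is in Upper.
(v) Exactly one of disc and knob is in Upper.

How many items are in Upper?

3

From (i): emblem ∉ Right.
Suppose o-ring ∉ Upper: no assignment then satisfies all the clues, so o-ring ∈ Upper.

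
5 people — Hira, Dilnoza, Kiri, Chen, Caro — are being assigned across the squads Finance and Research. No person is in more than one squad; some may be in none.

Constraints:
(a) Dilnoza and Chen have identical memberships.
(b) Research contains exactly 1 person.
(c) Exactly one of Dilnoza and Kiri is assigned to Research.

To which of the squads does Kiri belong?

Kiri: Research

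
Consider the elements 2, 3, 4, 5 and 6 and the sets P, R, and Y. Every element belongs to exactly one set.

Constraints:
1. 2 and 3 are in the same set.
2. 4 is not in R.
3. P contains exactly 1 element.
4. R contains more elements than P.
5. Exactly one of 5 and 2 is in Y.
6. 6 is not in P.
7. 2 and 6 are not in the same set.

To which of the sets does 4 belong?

From (2): 4 ∉ R.
From (6): 6 ∉ P.
Suppose 4 ∉ P: no assignment then satisfies all the clues, so 4 ∈ P.

4: P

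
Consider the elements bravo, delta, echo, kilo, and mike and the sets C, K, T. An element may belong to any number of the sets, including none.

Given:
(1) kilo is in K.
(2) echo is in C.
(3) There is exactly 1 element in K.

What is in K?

K = {kilo}

From (1): kilo ∈ K.
From (2): echo ∈ C.
(3): K already has 1, so the rest are out.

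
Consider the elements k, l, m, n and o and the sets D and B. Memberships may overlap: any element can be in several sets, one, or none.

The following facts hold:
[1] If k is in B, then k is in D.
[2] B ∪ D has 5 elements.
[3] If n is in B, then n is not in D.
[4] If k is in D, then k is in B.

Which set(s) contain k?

k: B, D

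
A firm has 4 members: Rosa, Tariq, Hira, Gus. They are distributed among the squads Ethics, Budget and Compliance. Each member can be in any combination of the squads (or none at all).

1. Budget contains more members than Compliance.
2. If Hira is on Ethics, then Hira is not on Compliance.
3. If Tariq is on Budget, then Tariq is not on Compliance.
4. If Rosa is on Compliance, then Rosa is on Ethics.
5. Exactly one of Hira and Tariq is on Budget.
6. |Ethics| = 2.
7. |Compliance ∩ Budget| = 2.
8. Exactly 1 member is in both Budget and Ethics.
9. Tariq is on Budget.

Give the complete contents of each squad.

Ethics = {Hira, Rosa}; Budget = {Gus, Rosa, Tariq}; Compliance = {Gus, Rosa}

From (9): Tariq ∈ Budget.
(3): Tariq ∉ Compliance.
(5) (exactly one): Hira ∉ Budget.
Suppose Rosa ∉ Ethics: no assignment then satisfies all the clues, so Rosa ∈ Ethics.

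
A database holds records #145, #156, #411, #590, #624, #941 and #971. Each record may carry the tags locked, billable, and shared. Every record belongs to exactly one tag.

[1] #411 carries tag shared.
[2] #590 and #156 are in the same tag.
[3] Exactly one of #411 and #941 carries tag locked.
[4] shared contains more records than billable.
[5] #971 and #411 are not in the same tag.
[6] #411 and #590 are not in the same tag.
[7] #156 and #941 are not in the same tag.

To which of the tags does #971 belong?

#971: locked

From (1): #411 ∈ shared.
(3) (exactly one): #941 ∈ locked.
(5): #971 ∉ shared.
(6): #590 ∉ shared.
(7): #156 ∉ locked.
(2): #590 matches #156: #590 ∉ locked.
(2): #156 matches #590: #156 ∉ shared.
Only one tag left: #156 ∈ billable.
Only one tag left: #590 ∈ billable.
Suppose #971 ∉ locked: no assignment then satisfies all the clues, so #971 ∈ locked.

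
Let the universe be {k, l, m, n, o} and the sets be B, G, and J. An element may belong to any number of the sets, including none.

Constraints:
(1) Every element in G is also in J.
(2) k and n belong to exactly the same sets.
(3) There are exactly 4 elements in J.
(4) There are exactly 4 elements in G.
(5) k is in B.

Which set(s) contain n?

n: B, G, J

From (5): k ∈ B.
(2): n matches k: n ∈ B.
Suppose n ∉ G: no assignment then satisfies all the clues, so n ∈ G.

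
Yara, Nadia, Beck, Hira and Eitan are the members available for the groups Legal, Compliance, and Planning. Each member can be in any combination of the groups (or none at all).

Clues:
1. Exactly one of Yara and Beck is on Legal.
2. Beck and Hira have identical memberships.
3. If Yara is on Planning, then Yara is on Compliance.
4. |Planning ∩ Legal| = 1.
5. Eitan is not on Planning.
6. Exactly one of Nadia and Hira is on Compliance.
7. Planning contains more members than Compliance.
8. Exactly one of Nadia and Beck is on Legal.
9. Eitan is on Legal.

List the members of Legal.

Legal = {Eitan, Nadia, Yara}

From (5): Eitan ∉ Planning.
From (9): Eitan ∈ Legal.
Suppose Yara ∉ Legal: no assignment then satisfies all the clues, so Yara ∈ Legal.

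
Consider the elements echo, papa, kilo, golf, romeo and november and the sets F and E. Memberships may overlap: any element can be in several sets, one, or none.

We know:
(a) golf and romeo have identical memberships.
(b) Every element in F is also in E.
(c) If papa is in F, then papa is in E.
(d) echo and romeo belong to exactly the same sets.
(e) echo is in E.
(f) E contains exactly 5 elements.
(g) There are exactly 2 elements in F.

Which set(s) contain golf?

From (e): echo ∈ E.
(d): romeo matches echo: romeo ∈ E.
(a): golf matches romeo: golf ∈ E.
Suppose golf ∈ F: no assignment then satisfies all the clues, so golf ∉ F.

golf: E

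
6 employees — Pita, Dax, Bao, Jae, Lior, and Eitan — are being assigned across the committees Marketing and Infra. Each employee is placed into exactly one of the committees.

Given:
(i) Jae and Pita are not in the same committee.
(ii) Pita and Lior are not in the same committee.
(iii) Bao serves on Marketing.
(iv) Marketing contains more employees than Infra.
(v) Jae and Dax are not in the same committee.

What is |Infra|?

2

From (iii): Bao ∈ Marketing.
Suppose Eitan ∉ Marketing: no assignment then satisfies all the clues, so Eitan ∈ Marketing.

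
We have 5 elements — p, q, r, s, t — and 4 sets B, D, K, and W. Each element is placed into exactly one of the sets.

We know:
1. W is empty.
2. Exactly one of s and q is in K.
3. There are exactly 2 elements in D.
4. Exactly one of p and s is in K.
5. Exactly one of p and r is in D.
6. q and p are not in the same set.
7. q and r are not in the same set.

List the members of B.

B = {q}

(1): W already has 0, so the rest are out.
Suppose p ∈ B: no assignment then satisfies all the clues, so p ∉ B.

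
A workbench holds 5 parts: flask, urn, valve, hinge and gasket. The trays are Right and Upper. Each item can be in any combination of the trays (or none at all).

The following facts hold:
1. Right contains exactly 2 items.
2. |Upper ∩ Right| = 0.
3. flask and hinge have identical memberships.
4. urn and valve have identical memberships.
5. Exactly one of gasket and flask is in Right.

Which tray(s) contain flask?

flask: Right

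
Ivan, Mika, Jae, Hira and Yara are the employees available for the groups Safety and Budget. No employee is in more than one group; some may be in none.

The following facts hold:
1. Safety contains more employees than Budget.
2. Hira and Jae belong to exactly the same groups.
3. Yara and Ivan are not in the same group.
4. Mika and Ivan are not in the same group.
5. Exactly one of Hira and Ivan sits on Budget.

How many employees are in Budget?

1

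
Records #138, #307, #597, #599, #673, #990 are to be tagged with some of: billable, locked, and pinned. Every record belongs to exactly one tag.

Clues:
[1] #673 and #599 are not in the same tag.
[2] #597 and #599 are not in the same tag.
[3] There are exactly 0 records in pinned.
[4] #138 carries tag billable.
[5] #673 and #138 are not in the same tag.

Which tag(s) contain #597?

From (4): #138 ∈ billable.
(3): pinned already has 0, so the rest are out.
(5): #673 ∉ billable.
Only one tag left: #673 ∈ locked.
(1): #599 ∉ locked.
Only one tag left: #599 ∈ billable.
(2): #597 ∉ billable.
Only one tag left: #597 ∈ locked.

#597: locked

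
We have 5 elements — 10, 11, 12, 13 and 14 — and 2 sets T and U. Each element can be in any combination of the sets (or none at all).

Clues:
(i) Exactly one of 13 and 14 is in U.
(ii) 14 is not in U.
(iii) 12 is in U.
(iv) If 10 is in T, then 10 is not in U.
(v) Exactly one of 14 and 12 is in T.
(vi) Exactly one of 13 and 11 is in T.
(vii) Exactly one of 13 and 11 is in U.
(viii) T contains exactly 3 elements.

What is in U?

From (ii): 14 ∉ U.
From (iii): 12 ∈ U.
(i) (exactly one): 13 ∈ U.
(vii) (exactly one): 11 ∉ U.
Suppose 10 ∈ U: no assignment then satisfies all the clues, so 10 ∉ U.

U = {12, 13}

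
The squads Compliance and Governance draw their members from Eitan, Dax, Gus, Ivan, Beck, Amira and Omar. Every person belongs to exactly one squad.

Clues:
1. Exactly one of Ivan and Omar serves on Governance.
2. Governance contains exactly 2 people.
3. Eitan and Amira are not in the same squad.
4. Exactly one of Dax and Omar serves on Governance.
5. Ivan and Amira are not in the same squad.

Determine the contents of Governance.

Governance = {Amira, Omar}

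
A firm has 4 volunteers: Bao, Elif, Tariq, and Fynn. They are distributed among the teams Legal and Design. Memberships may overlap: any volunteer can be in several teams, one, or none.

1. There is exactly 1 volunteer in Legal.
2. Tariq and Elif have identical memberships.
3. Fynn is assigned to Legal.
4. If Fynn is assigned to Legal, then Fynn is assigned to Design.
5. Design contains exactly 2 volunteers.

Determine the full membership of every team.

Legal = {Fynn}; Design = {Bao, Fynn}

From (3): Fynn ∈ Legal.
(1): Legal already has 1, so the rest are out.
(4): Fynn ∈ Design.
Suppose Bao ∉ Design: no assignment then satisfies all the clues, so Bao ∈ Design.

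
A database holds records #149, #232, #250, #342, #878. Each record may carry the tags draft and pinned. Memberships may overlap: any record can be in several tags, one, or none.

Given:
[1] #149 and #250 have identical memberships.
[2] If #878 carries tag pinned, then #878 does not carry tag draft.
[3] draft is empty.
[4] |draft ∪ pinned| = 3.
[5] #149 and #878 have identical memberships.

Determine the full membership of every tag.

draft = {}; pinned = {#149, #250, #878}

(3): draft already has 0, so the rest are out.
Suppose #149 ∉ pinned: no assignment then satisfies all the clues, so #149 ∈ pinned.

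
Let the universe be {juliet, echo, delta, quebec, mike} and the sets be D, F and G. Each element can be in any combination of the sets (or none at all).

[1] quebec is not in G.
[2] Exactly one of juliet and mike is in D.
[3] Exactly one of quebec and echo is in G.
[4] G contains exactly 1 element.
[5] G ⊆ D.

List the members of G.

G = {echo}

From (1): quebec ∉ G.
(3) (exactly one): echo ∈ G.
(4): G already has 1, so the rest are out.
(5) with echo ∈ G: echo ∈ D.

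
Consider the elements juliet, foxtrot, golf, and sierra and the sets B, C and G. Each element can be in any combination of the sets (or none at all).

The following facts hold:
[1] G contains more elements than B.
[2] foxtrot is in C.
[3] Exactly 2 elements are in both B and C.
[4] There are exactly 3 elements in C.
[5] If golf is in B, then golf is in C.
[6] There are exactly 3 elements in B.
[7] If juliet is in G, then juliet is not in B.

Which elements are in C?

C = {foxtrot, golf, juliet}

From (2): foxtrot ∈ C.
Suppose juliet ∉ C: no assignment then satisfies all the clues, so juliet ∈ C.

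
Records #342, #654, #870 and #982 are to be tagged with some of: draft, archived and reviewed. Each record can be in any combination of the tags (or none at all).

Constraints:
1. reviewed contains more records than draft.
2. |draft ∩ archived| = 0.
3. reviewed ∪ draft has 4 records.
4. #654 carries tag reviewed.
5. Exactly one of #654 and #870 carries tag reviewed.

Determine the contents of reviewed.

reviewed = {#342, #654, #982}

From (4): #654 ∈ reviewed.
(5) (exactly one): #870 ∉ reviewed.
Suppose #342 ∉ reviewed: no assignment then satisfies all the clues, so #342 ∈ reviewed.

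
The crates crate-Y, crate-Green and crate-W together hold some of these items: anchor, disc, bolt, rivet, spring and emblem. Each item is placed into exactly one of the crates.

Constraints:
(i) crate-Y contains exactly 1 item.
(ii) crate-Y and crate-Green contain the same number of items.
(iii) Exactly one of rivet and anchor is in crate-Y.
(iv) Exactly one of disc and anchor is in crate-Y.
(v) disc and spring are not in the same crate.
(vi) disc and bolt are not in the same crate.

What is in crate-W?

crate-W = {bolt, emblem, rivet, spring}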